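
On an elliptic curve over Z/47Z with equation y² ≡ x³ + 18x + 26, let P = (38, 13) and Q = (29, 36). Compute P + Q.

(38, 13) + (29, 36). λ = (36 - 13)/(29 - 38) ≡ 23/38 mod 47. 38⁻¹ ≡ 26 (mod 47) since 38·26 = 988 ≡ 1, so λ ≡ 34.
  x = λ² - 38 - 29 = 1156 - 67 ≡ 8; y = λ·(38 - 8) - 13 ≡ 20. → (8, 20)

(8, 20)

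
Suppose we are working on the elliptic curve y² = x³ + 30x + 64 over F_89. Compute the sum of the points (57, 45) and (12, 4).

(57, 45) + (12, 4). λ = (4 - 45)/(12 - 57) ≡ 48/44 mod 89. 44⁻¹ ≡ 87 (mod 89), so λ ≡ 82.
  x = λ² - 57 - 12 = 6724 - 69 ≡ 69; y = λ·(57 - 69) - 45 ≡ 39. → (69, 39)

(69, 39)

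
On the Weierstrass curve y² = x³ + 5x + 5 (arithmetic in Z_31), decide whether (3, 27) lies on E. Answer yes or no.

yes

y² = 27² ≡ 16; x³ + 5x + 5 = 47 ≡ 16 (mod 31). 16 = 16.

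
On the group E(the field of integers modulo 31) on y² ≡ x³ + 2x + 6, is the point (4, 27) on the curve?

y² = 27² ≡ 16; x³ + 2x + 6 = 78 ≡ 16 (mod 31). 16 = 16.

yes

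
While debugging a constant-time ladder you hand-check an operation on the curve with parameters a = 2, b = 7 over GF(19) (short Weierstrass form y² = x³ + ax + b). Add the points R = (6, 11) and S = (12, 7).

(6, 11) + (12, 7). λ = (7 - 11)/(12 - 6) ≡ 15/6 mod 19. 6⁻¹ ≡ 16 (mod 19), so λ ≡ 12.
  x = λ² - 6 - 12 = 144 - 18 ≡ 12; y = λ·(6 - 12) - 11 ≡ 12. → (12, 12)

(12, 12)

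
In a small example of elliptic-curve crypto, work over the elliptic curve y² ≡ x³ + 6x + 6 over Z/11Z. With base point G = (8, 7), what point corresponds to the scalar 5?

Double-and-add on 5 = (101)₂. Start with G = (8, 7) for the leading 1-bit.
double: tangent at (8, 7): λ = (3·8² + 6)/(2·7) ≡ 0/3. 3⁻¹ ≡ 4 (mod 11), so λ ≡ 0·4 ≡ 0.
  x = λ² - 8 - 8 = 0 - 16 ≡ 6; y = λ·(8 - 6) - 7 ≡ 4. → (6, 4)
double: tangent at (6, 4): λ = (3·6² + 6)/(2·4) ≡ 4/8. 8⁻¹ ≡ 7 (mod 11) since 8·7 = 56 ≡ 1, so λ ≡ 4·7 ≡ 6.
  x = λ² - 6 - 6 = 36 - 12 ≡ 2; y = λ·(6 - 2) - 4 ≡ 9. → (2, 9)
add G: (2, 9) + (8, 7). λ = (7 - 9)/(8 - 2) ≡ 9/6 mod 11. 6⁻¹ ≡ 2 (mod 11) since 6·2 = 12 ≡ 1, so λ ≡ 7.
  x = λ² - 2 - 8 = 49 - 10 ≡ 6; y = λ·(2 - 6) - 9 ≡ 7. → (6, 7)

(6, 7)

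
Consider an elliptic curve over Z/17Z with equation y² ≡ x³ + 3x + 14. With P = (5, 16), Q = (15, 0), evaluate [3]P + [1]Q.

(5, 16)

First 3P:
Repeated addition: build up to 3P.
2P: tangent at (5, 16): λ = (3·5² + 3)/(2·16) ≡ 10/15. 15⁻¹ ≡ 8 (mod 17), so λ ≡ 10·8 ≡ 12.
  x = λ² - 5 - 5 = 144 - 10 ≡ 15; y = λ·(5 - 15) - 16 ≡ 0. → (15, 0)
3P: (15, 0) + (5, 16). λ = (16 - 0)/(5 - 15) ≡ 16/7 mod 17. 7⁻¹ ≡ 5 (mod 17), so λ ≡ 12.
  x = λ² - 15 - 5 = 144 - 20 ≡ 5; y = λ·(15 - 5) - 0 ≡ 1. → (5, 1)
3P = (5, 1).
Finally 3P + Q:
(5, 1) + (15, 0). λ = (0 - 1)/(15 - 5) ≡ 16/10 mod 17. 10⁻¹ ≡ 12 (mod 17) since 10·12 = 120 ≡ 1, so λ ≡ 5.
  x = λ² - 5 - 15 = 25 - 20 ≡ 5; y = λ·(5 - 5) - 1 ≡ 16. → (5, 16)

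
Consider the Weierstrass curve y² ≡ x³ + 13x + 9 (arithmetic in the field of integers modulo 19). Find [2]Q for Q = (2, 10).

tangent at (2, 10): λ = (3·2² + 13)/(2·10) ≡ 6/1. 1⁻¹ ≡ 1 (mod 19), so λ ≡ 6·1 ≡ 6.
  x = λ² - 2 - 2 = 36 - 4 ≡ 13; y = λ·(2 - 13) - 10 ≡ 0. → (13, 0)

(13, 0)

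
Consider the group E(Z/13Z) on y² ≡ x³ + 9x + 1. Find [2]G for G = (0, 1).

tangent at (0, 1): λ = (3·0² + 9)/(2·1) ≡ 9/2. 2⁻¹ ≡ 7 (mod 13) since 2·7 = 14 ≡ 1, so λ ≡ 9·7 ≡ 11.
  x = λ² - 0 - 0 = 121 - 0 ≡ 4; y = λ·(0 - 4) - 1 ≡ 7. → (4, 7)

(4, 7)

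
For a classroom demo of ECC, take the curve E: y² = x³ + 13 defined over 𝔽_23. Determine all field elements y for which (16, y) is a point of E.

none

x³ + 0x + 13 = 4109 ≡ 15 (mod 23).
15 is a non-residue mod 23; no y exists.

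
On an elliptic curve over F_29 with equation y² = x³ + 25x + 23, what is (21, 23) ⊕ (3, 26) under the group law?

(21, 23) + (3, 26). λ = (26 - 23)/(3 - 21) ≡ 3/11 mod 29. 11⁻¹ ≡ 8 (mod 29), so λ ≡ 24.
  x = λ² - 21 - 3 = 576 - 24 ≡ 1; y = λ·(21 - 1) - 23 ≡ 22. → (1, 22)

(1, 22)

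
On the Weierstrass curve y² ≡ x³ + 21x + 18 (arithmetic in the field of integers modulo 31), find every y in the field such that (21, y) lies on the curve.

x³ + 21x + 18 = 9720 ≡ 17 (mod 31).
17 is a non-residue mod 31; no y exists.

none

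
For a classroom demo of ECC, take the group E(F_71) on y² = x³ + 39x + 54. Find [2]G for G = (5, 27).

(19, 46)

tangent at (5, 27): λ = (3·5² + 39)/(2·27) ≡ 43/54. 54⁻¹ ≡ 25 (mod 71), so λ ≡ 43·25 ≡ 10.
  x = λ² - 5 - 5 = 100 - 10 ≡ 19; y = λ·(5 - 19) - 27 ≡ 46. → (19, 46)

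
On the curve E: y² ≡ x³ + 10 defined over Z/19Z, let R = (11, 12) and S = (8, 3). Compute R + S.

(9, 13)

(11, 12) + (8, 3). λ = (3 - 12)/(8 - 11) ≡ 10/16 mod 19. 16⁻¹ ≡ 6 (mod 19), so λ ≡ 3.
  x = λ² - 11 - 8 = 9 - 19 ≡ 9; y = λ·(11 - 9) - 12 ≡ 13. → (9, 13)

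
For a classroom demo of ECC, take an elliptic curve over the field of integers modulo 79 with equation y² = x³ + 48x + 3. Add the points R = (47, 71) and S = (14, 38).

(19, 36)

(47, 71) + (14, 38). λ = (38 - 71)/(14 - 47) ≡ 46/46 mod 79. 46⁻¹ ≡ 67 (mod 79), so λ ≡ 1.
  x = λ² - 47 - 14 = 1 - 61 ≡ 19; y = λ·(47 - 19) - 71 ≡ 36. → (19, 36)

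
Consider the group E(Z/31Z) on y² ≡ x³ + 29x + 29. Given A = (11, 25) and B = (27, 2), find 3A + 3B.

(11, 6)

First 3A:
Repeated addition: build up to 3A.
2A: tangent at (11, 25): λ = (3·11² + 29)/(2·25) ≡ 20/19. 19⁻¹ ≡ 18 (mod 31) since 19·18 = 342 ≡ 1, so λ ≡ 20·18 ≡ 19.
  x = λ² - 11 - 11 = 361 - 22 ≡ 29; y = λ·(11 - 29) - 25 ≡ 5. → (29, 5)
3A: (29, 5) + (11, 25). λ = (25 - 5)/(11 - 29) ≡ 20/13 mod 31. 13⁻¹ ≡ 12 (mod 31), so λ ≡ 23.
  x = λ² - 29 - 11 = 529 - 40 ≡ 24; y = λ·(29 - 24) - 5 ≡ 17. → (24, 17)
3A = (24, 17).
Next 3B:
Repeated addition: build up to 3B.
2B: tangent at (27, 2): λ = (3·27² + 29)/(2·2) ≡ 15/4. 4⁻¹ ≡ 8 (mod 31), so λ ≡ 15·8 ≡ 27.
  x = λ² - 27 - 27 = 729 - 54 ≡ 24; y = λ·(27 - 24) - 2 ≡ 17. → (24, 17)
3B: (24, 17) + (27, 2). λ = (2 - 17)/(27 - 24) ≡ 16/3 mod 31. 3⁻¹ ≡ 21 (mod 31), so λ ≡ 26.
  x = λ² - 24 - 27 = 676 - 51 ≡ 5; y = λ·(24 - 5) - 17 ≡ 12. → (5, 12)
3B = (5, 12).
Finally 3A + 3B:
(24, 17) + (5, 12). λ = (12 - 17)/(5 - 24) ≡ 26/12 mod 31. 12⁻¹ ≡ 13 (mod 31) since 12·13 = 156 ≡ 1, so λ ≡ 28.
  x = λ² - 24 - 5 = 784 - 29 ≡ 11; y = λ·(24 - 11) - 17 ≡ 6. → (11, 6)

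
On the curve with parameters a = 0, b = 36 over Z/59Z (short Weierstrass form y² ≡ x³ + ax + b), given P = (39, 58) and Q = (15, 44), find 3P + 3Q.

First 3P:
Repeated addition: build up to 3P.
2P: tangent at (39, 58): λ = (3·39² + 0)/(2·58) ≡ 20/57. 57⁻¹ ≡ 29 (mod 59) since 57·29 = 1653 ≡ 1, so λ ≡ 20·29 ≡ 49.
  x = λ² - 39 - 39 = 2401 - 78 ≡ 22; y = λ·(39 - 22) - 58 ≡ 8. → (22, 8)
3P: (22, 8) + (39, 58). λ = (58 - 8)/(39 - 22) ≡ 50/17 mod 59. 17⁻¹ ≡ 7 (mod 59) since 17·7 = 119 ≡ 1, so λ ≡ 55.
  x = λ² - 22 - 39 = 3025 - 61 ≡ 14; y = λ·(22 - 14) - 8 ≡ 19. → (14, 19)
3P = (14, 19).
Next 3Q:
Repeated addition: build up to 3Q.
2Q: tangent at (15, 44): λ = (3·15² + 0)/(2·44) ≡ 26/29. 29⁻¹ ≡ 57 (mod 59), so λ ≡ 26·57 ≡ 7.
  x = λ² - 15 - 15 = 49 - 30 ≡ 19; y = λ·(15 - 19) - 44 ≡ 46. → (19, 46)
3Q: (19, 46) + (15, 44). λ = (44 - 46)/(15 - 19) ≡ 57/55 mod 59. 55⁻¹ ≡ 44 (mod 59), so λ ≡ 30.
  x = λ² - 19 - 15 = 900 - 34 ≡ 40; y = λ·(19 - 40) - 46 ≡ 32. → (40, 32)
3Q = (40, 32).
Finally 3P + 3Q:
(14, 19) + (40, 32). λ = (32 - 19)/(40 - 14) ≡ 13/26 mod 59. 26⁻¹ ≡ 25 (mod 59), so λ ≡ 30.
  x = λ² - 14 - 40 = 900 - 54 ≡ 20; y = λ·(14 - 20) - 19 ≡ 37. → (20, 37)

(20, 37)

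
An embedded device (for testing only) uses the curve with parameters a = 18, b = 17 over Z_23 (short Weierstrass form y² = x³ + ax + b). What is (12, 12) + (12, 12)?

tangent at (12, 12): λ = (3·12² + 18)/(2·12) ≡ 13/1. 1⁻¹ ≡ 1 (mod 23), so λ ≡ 13·1 ≡ 13.
  x = λ² - 12 - 12 = 169 - 24 ≡ 7; y = λ·(12 - 7) - 12 ≡ 7. → (7, 7)

(7, 7)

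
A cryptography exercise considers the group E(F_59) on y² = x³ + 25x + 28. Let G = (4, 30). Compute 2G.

(11, 49)

tangent at (4, 30): λ = (3·4² + 25)/(2·30) ≡ 14/1. 1⁻¹ ≡ 1 (mod 59), so λ ≡ 14·1 ≡ 14.
  x = λ² - 4 - 4 = 196 - 8 ≡ 11; y = λ·(4 - 11) - 30 ≡ 49. → (11, 49)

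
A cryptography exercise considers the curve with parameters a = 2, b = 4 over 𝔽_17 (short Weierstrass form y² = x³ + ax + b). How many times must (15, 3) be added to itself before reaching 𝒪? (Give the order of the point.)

8

2P: tangent at (15, 3): λ = (3·15² + 2)/(2·3) ≡ 14/6. 6⁻¹ ≡ 3 (mod 17) since 6·3 = 18 ≡ 1, so λ ≡ 14·3 ≡ 8.
  x = λ² - 15 - 15 = 64 - 30 ≡ 0; y = λ·(15 - 0) - 3 ≡ 15. → (0, 15)
3P: (0, 15) + (15, 3). λ = (3 - 15)/(15 - 0) ≡ 5/15 mod 17. 15⁻¹ ≡ 8 (mod 17) since 15·8 = 120 ≡ 1, so λ ≡ 6.
  x = λ² - 0 - 15 = 36 - 15 ≡ 4; y = λ·(0 - 4) - 15 ≡ 12. → (4, 12)
4P: (4, 12) + (15, 3). λ = (3 - 12)/(15 - 4) ≡ 8/11 mod 17. 11⁻¹ ≡ 14 (mod 17), so λ ≡ 10.
  x = λ² - 4 - 15 = 100 - 19 ≡ 13; y = λ·(4 - 13) - 12 ≡ 0. → (13, 0)
5P: (13, 0) + (15, 3). λ = (3 - 0)/(15 - 13) ≡ 3/2 mod 17. 2⁻¹ ≡ 9 (mod 17), so λ ≡ 10.
  x = λ² - 13 - 15 = 100 - 28 ≡ 4; y = λ·(13 - 4) - 0 ≡ 5. → (4, 5)
6P: (4, 5) + (15, 3). λ = (3 - 5)/(15 - 4) ≡ 15/11 mod 17. 11⁻¹ ≡ 14 (mod 17), so λ ≡ 6.
  x = λ² - 4 - 15 = 36 - 19 ≡ 0; y = λ·(4 - 0) - 5 ≡ 2. → (0, 2)
7P: (0, 2) + (15, 3). λ = (3 - 2)/(15 - 0) ≡ 1/15 mod 17. 15⁻¹ ≡ 8 (mod 17), so λ ≡ 8.
  x = λ² - 0 - 15 = 64 - 15 ≡ 15; y = λ·(0 - 15) - 2 ≡ 14. → (15, 14)
8P: (15, 14) + (15, 3): same x and y₁ ≡ -y₂, so the sum is 𝒪.
8P = 𝒪, so the order is 8.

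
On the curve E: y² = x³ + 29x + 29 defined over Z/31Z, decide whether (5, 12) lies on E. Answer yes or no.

y² = 12² ≡ 20; x³ + 29x + 29 = 299 ≡ 20 (mod 31). 20 = 20.

yes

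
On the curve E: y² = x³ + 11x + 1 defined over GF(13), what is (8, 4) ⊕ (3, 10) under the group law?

(8, 4) + (3, 10). λ = (10 - 4)/(3 - 8) ≡ 6/8 mod 13. 8⁻¹ ≡ 5 (mod 13), so λ ≡ 4.
  x = λ² - 8 - 3 = 16 - 11 ≡ 5; y = λ·(8 - 5) - 4 ≡ 8. → (5, 8)

(5, 8)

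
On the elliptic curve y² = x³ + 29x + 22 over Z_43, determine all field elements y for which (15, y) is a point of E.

none

x³ + 29x + 22 = 3832 ≡ 5 (mod 43).
5 is a non-residue mod 43; no y exists.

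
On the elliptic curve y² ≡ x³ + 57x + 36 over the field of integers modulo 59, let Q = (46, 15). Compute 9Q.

(23, 48)

Double-and-add on 9 = (1001)₂. Start with Q = (46, 15) for the leading 1-bit.
double: tangent at (46, 15): λ = (3·46² + 57)/(2·15) ≡ 33/30. 30⁻¹ ≡ 2 (mod 59), so λ ≡ 33·2 ≡ 7.
  x = λ² - 46 - 46 = 49 - 92 ≡ 16; y = λ·(46 - 16) - 15 ≡ 18. → (16, 18)
double: tangent at (16, 18): λ = (3·16² + 57)/(2·18) ≡ 58/36. 36⁻¹ ≡ 41 (mod 59), so λ ≡ 58·41 ≡ 18.
  x = λ² - 16 - 16 = 324 - 32 ≡ 56; y = λ·(16 - 56) - 18 ≡ 29. → (56, 29)
double: tangent at (56, 29): λ = (3·56² + 57)/(2·29) ≡ 25/58. 58⁻¹ ≡ 58 (mod 59) since 58·58 = 3364 ≡ 1, so λ ≡ 25·58 ≡ 34.
  x = λ² - 56 - 56 = 1156 - 112 ≡ 41; y = λ·(56 - 41) - 29 ≡ 9. → (41, 9)
add Q: (41, 9) + (46, 15). λ = (15 - 9)/(46 - 41) ≡ 6/5 mod 59. 5⁻¹ ≡ 12 (mod 59), so λ ≡ 13.
  x = λ² - 41 - 46 = 169 - 87 ≡ 23; y = λ·(41 - 23) - 9 ≡ 48. → (23, 48)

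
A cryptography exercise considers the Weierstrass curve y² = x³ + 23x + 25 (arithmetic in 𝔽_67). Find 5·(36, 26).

Write G = (36, 26).
Double-and-add on 5 = (101)₂. Start with G = (36, 26) for the leading 1-bit.
double: tangent at (36, 26): λ = (3·36² + 23)/(2·26) ≡ 25/52. 52⁻¹ ≡ 58 (mod 67) since 52·58 = 3016 ≡ 1, so λ ≡ 25·58 ≡ 43.
  x = λ² - 36 - 36 = 1849 - 72 ≡ 35; y = λ·(36 - 35) - 26 ≡ 17. → (35, 17)
double: tangent at (35, 17): λ = (3·35² + 23)/(2·17) ≡ 13/34. 34⁻¹ ≡ 2 (mod 67), so λ ≡ 13·2 ≡ 26.
  x = λ² - 35 - 35 = 676 - 70 ≡ 3; y = λ·(35 - 3) - 17 ≡ 11. → (3, 11)
add G: (3, 11) + (36, 26). λ = (26 - 11)/(36 - 3) ≡ 15/33 mod 67. 33⁻¹ ≡ 65 (mod 67), so λ ≡ 37.
  x = λ² - 3 - 36 = 1369 - 39 ≡ 57; y = λ·(3 - 57) - 11 ≡ 1. → (57, 1)

(57, 1)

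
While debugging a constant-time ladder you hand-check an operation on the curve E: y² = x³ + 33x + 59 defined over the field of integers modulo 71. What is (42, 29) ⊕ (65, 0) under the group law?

(28, 12)

(42, 29) + (65, 0). λ = (0 - 29)/(65 - 42) ≡ 42/23 mod 71. 23⁻¹ ≡ 34 (mod 71), so λ ≡ 8.
  x = λ² - 42 - 65 = 64 - 107 ≡ 28; y = λ·(42 - 28) - 29 ≡ 12. → (28, 12)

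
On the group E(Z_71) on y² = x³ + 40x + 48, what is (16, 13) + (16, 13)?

tangent at (16, 13): λ = (3·16² + 40)/(2·13) ≡ 27/26. 26⁻¹ ≡ 41 (mod 71), so λ ≡ 27·41 ≡ 42.
  x = λ² - 16 - 16 = 1764 - 32 ≡ 28; y = λ·(16 - 28) - 13 ≡ 51. → (28, 51)

(28, 51)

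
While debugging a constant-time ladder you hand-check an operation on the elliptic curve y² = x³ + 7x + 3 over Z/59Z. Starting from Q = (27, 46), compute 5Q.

(12, 35)

Repeated addition: build up to 5Q.
2Q: tangent at (27, 46): λ = (3·27² + 7)/(2·46) ≡ 11/33. 33⁻¹ ≡ 34 (mod 59), so λ ≡ 11·34 ≡ 20.
  x = λ² - 27 - 27 = 400 - 54 ≡ 51; y = λ·(27 - 51) - 46 ≡ 5. → (51, 5)
3Q: (51, 5) + (27, 46). λ = (46 - 5)/(27 - 51) ≡ 41/35 mod 59. 35⁻¹ ≡ 27 (mod 59), so λ ≡ 45.
  x = λ² - 51 - 27 = 2025 - 78 ≡ 0; y = λ·(51 - 0) - 5 ≡ 48. → (0, 48)
4Q: (0, 48) + (27, 46). λ = (46 - 48)/(27 - 0) ≡ 57/27 mod 59. 27⁻¹ ≡ 35 (mod 59) since 27·35 = 945 ≡ 1, so λ ≡ 48.
  x = λ² - 0 - 27 = 2304 - 27 ≡ 35; y = λ·(0 - 35) - 48 ≡ 42. → (35, 42)
5Q: (35, 42) + (27, 46). λ = (46 - 42)/(27 - 35) ≡ 4/51 mod 59. 51⁻¹ ≡ 22 (mod 59), so λ ≡ 29.
  x = λ² - 35 - 27 = 841 - 62 ≡ 12; y = λ·(35 - 12) - 42 ≡ 35. → (12, 35)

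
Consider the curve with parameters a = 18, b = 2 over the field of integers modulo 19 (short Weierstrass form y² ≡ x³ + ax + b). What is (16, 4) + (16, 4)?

tangent at (16, 4): λ = (3·16² + 18)/(2·4) ≡ 7/8. 8⁻¹ ≡ 12 (mod 19), so λ ≡ 7·12 ≡ 8.
  x = λ² - 16 - 16 = 64 - 32 ≡ 13; y = λ·(16 - 13) - 4 ≡ 1. → (13, 1)

(13, 1)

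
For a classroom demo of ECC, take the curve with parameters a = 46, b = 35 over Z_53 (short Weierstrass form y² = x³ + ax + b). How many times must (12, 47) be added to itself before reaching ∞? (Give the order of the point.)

2P: tangent at (12, 47): λ = (3·12² + 46)/(2·47) ≡ 1/41. 41⁻¹ ≡ 22 (mod 53) since 41·22 = 902 ≡ 1, so λ ≡ 1·22 ≡ 22.
  x = λ² - 12 - 12 = 484 - 24 ≡ 36; y = λ·(12 - 36) - 47 ≡ 8. → (36, 8)
3P: (36, 8) + (12, 47). λ = (47 - 8)/(12 - 36) ≡ 39/29 mod 53. 29⁻¹ ≡ 11 (mod 53) since 29·11 = 319 ≡ 1, so λ ≡ 5.
  x = λ² - 36 - 12 = 25 - 48 ≡ 30; y = λ·(36 - 30) - 8 ≡ 22. → (30, 22)
4P: (30, 22) + (12, 47). λ = (47 - 22)/(12 - 30) ≡ 25/35 mod 53. 35⁻¹ ≡ 50 (mod 53), so λ ≡ 31.
  x = λ² - 30 - 12 = 961 - 42 ≡ 18; y = λ·(30 - 18) - 22 ≡ 32. → (18, 32)
5P: (18, 32) + (12, 47). λ = (47 - 32)/(12 - 18) ≡ 15/47 mod 53. 47⁻¹ ≡ 44 (mod 53) since 47·44 = 2068 ≡ 1, so λ ≡ 24.
  x = λ² - 18 - 12 = 576 - 30 ≡ 16; y = λ·(18 - 16) - 32 ≡ 16. → (16, 16)
6P: (16, 16) + (12, 47). λ = (47 - 16)/(12 - 16) ≡ 31/49 mod 53. 49⁻¹ ≡ 13 (mod 53), so λ ≡ 32.
  x = λ² - 16 - 12 = 1024 - 28 ≡ 42; y = λ·(16 - 42) - 16 ≡ 0. → (42, 0)
7P: (42, 0) + (12, 47). λ = (47 - 0)/(12 - 42) ≡ 47/23 mod 53. 23⁻¹ ≡ 30 (mod 53) since 23·30 = 690 ≡ 1, so λ ≡ 32.
  x = λ² - 42 - 12 = 1024 - 54 ≡ 16; y = λ·(42 - 16) - 0 ≡ 37. → (16, 37)
8P: (16, 37) + (12, 47). λ = (47 - 37)/(12 - 16) ≡ 10/49 mod 53. 49⁻¹ ≡ 13 (mod 53), so λ ≡ 24.
  x = λ² - 16 - 12 = 576 - 28 ≡ 18; y = λ·(16 - 18) - 37 ≡ 21. → (18, 21)
9P: (18, 21) + (12, 47). λ = (47 - 21)/(12 - 18) ≡ 26/47 mod 53. 47⁻¹ ≡ 44 (mod 53), so λ ≡ 31.
  x = λ² - 18 - 12 = 961 - 30 ≡ 30; y = λ·(18 - 30) - 21 ≡ 31. → (30, 31)
10P: (30, 31) + (12, 47). λ = (47 - 31)/(12 - 30) ≡ 16/35 mod 53. 35⁻¹ ≡ 50 (mod 53), so λ ≡ 5.
  x = λ² - 30 - 12 = 25 - 42 ≡ 36; y = λ·(30 - 36) - 31 ≡ 45. → (36, 45)
11P: (36, 45) + (12, 47). λ = (47 - 45)/(12 - 36) ≡ 2/29 mod 53. 29⁻¹ ≡ 11 (mod 53) since 29·11 = 319 ≡ 1, so λ ≡ 22.
  x = λ² - 36 - 12 = 484 - 48 ≡ 12; y = λ·(36 - 12) - 45 ≡ 6. → (12, 6)
12P: (12, 6) + (12, 47): same x and y₁ ≡ -y₂, so the sum is ∞.
12P = ∞, so the order is 12.

12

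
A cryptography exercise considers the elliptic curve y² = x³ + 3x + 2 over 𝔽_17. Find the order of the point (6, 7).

2P: tangent at (6, 7): λ = (3·6² + 3)/(2·7) ≡ 9/14. 14⁻¹ ≡ 11 (mod 17), so λ ≡ 9·11 ≡ 14.
  x = λ² - 6 - 6 = 196 - 12 ≡ 14; y = λ·(6 - 14) - 7 ≡ 0. → (14, 0)
3P: (14, 0) + (6, 7). λ = (7 - 0)/(6 - 14) ≡ 7/9 mod 17. 9⁻¹ ≡ 2 (mod 17), so λ ≡ 14.
  x = λ² - 14 - 6 = 196 - 20 ≡ 6; y = λ·(14 - 6) - 0 ≡ 10. → (6, 10)
4P: (6, 10) + (6, 7): same x and y₁ ≡ -y₂, so the sum is O.
4P = O, so the order is 4.

4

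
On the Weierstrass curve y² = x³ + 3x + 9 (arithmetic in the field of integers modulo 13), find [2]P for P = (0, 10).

tangent at (0, 10): λ = (3·0² + 3)/(2·10) ≡ 3/7. 7⁻¹ ≡ 2 (mod 13), so λ ≡ 3·2 ≡ 6.
  x = λ² - 0 - 0 = 36 - 0 ≡ 10; y = λ·(0 - 10) - 10 ≡ 8. → (10, 8)

(10, 8)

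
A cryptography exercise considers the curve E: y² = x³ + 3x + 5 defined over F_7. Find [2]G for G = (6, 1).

tangent at (6, 1): λ = (3·6² + 3)/(2·1) ≡ 6/2. 2⁻¹ ≡ 4 (mod 7), so λ ≡ 6·4 ≡ 3.
  x = λ² - 6 - 6 = 9 - 12 ≡ 4; y = λ·(6 - 4) - 1 ≡ 5. → (4, 5)

(4, 5)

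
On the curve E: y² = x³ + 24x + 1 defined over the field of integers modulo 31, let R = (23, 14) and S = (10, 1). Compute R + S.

(30, 10)

(23, 14) + (10, 1). λ = (1 - 14)/(10 - 23) ≡ 18/18 mod 31. 18⁻¹ ≡ 19 (mod 31) since 18·19 = 342 ≡ 1, so λ ≡ 1.
  x = λ² - 23 - 10 = 1 - 33 ≡ 30; y = λ·(23 - 30) - 14 ≡ 10. → (30, 10)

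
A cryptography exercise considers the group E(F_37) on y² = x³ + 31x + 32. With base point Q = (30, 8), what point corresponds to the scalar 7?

(21, 19)

Repeated addition: build up to 7Q.
2Q: tangent at (30, 8): λ = (3·30² + 31)/(2·8) ≡ 30/16. 16⁻¹ ≡ 7 (mod 37), so λ ≡ 30·7 ≡ 25.
  x = λ² - 30 - 30 = 625 - 60 ≡ 10; y = λ·(30 - 10) - 8 ≡ 11. → (10, 11)
3Q: (10, 11) + (30, 8). λ = (8 - 11)/(30 - 10) ≡ 34/20 mod 37. 20⁻¹ ≡ 13 (mod 37), so λ ≡ 35.
  x = λ² - 10 - 30 = 1225 - 40 ≡ 1; y = λ·(10 - 1) - 11 ≡ 8. → (1, 8)
4Q: (1, 8) + (30, 8). λ = (8 - 8)/(30 - 1) ≡ 0/29 mod 37. 29⁻¹ ≡ 23 (mod 37) since 29·23 = 667 ≡ 1, so λ ≡ 0.
  x = λ² - 1 - 30 = 0 - 31 ≡ 6; y = λ·(1 - 6) - 8 ≡ 29. → (6, 29)
5Q: (6, 29) + (30, 8). λ = (8 - 29)/(30 - 6) ≡ 16/24 mod 37. 24⁻¹ ≡ 17 (mod 37), so λ ≡ 13.
  x = λ² - 6 - 30 = 169 - 36 ≡ 22; y = λ·(6 - 22) - 29 ≡ 22. → (22, 22)
6Q: (22, 22) + (30, 8). λ = (8 - 22)/(30 - 22) ≡ 23/8 mod 37. 8⁻¹ ≡ 14 (mod 37), so λ ≡ 26.
  x = λ² - 22 - 30 = 676 - 52 ≡ 32; y = λ·(22 - 32) - 22 ≡ 14. → (32, 14)
7Q: (32, 14) + (30, 8). λ = (8 - 14)/(30 - 32) ≡ 31/35 mod 37. 35⁻¹ ≡ 18 (mod 37), so λ ≡ 3.
  x = λ² - 32 - 30 = 9 - 62 ≡ 21; y = λ·(32 - 21) - 14 ≡ 19. → (21, 19)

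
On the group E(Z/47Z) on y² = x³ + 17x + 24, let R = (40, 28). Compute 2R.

(42, 40)

tangent at (40, 28): λ = (3·40² + 17)/(2·28) ≡ 23/9. 9⁻¹ ≡ 21 (mod 47), so λ ≡ 23·21 ≡ 13.
  x = λ² - 40 - 40 = 169 - 80 ≡ 42; y = λ·(40 - 42) - 28 ≡ 40. → (42, 40)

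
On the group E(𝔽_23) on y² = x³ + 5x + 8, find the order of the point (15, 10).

2P: tangent at (15, 10): λ = (3·15² + 5)/(2·10) ≡ 13/20. 20⁻¹ ≡ 15 (mod 23) since 20·15 = 300 ≡ 1, so λ ≡ 13·15 ≡ 11.
  x = λ² - 15 - 15 = 121 - 30 ≡ 22; y = λ·(15 - 22) - 10 ≡ 5. → (22, 5)
3P: (22, 5) + (15, 10). λ = (10 - 5)/(15 - 22) ≡ 5/16 mod 23. 16⁻¹ ≡ 13 (mod 23) since 16·13 = 208 ≡ 1, so λ ≡ 19.
  x = λ² - 22 - 15 = 361 - 37 ≡ 2; y = λ·(22 - 2) - 5 ≡ 7. → (2, 7)
4P: (2, 7) + (15, 10). λ = (10 - 7)/(15 - 2) ≡ 3/13 mod 23. 13⁻¹ ≡ 16 (mod 23) since 13·16 = 208 ≡ 1, so λ ≡ 2.
  x = λ² - 2 - 15 = 4 - 17 ≡ 10; y = λ·(2 - 10) - 7 ≡ 0. → (10, 0)
5P: (10, 0) + (15, 10). λ = (10 - 0)/(15 - 10) ≡ 10/5 mod 23. 5⁻¹ ≡ 14 (mod 23), so λ ≡ 2.
  x = λ² - 10 - 15 = 4 - 25 ≡ 2; y = λ·(10 - 2) - 0 ≡ 16. → (2, 16)
6P: (2, 16) + (15, 10). λ = (10 - 16)/(15 - 2) ≡ 17/13 mod 23. 13⁻¹ ≡ 16 (mod 23) since 13·16 = 208 ≡ 1, so λ ≡ 19.
  x = λ² - 2 - 15 = 361 - 17 ≡ 22; y = λ·(2 - 22) - 16 ≡ 18. → (22, 18)
7P: (22, 18) + (15, 10). λ = (10 - 18)/(15 - 22) ≡ 15/16 mod 23. 16⁻¹ ≡ 13 (mod 23), so λ ≡ 11.
  x = λ² - 22 - 15 = 121 - 37 ≡ 15; y = λ·(22 - 15) - 18 ≡ 13. → (15, 13)
8P: (15, 13) + (15, 10): same x and y₁ ≡ -y₂, so the sum is ∞.
8P = ∞, so the order is 8.

8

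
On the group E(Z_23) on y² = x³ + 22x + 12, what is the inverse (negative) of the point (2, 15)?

-(2, 15) = (2, -15 mod 23) = (2, 8).

(2, 8)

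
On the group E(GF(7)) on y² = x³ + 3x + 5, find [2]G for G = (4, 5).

tangent at (4, 5): λ = (3·4² + 3)/(2·5) ≡ 2/3. 3⁻¹ ≡ 5 (mod 7), so λ ≡ 2·5 ≡ 3.
  x = λ² - 4 - 4 = 9 - 8 ≡ 1; y = λ·(4 - 1) - 5 ≡ 4. → (1, 4)

(1, 4)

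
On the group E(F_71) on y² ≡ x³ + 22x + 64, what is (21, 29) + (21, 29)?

(48, 61)

tangent at (21, 29): λ = (3·21² + 22)/(2·29) ≡ 67/58. 58⁻¹ ≡ 60 (mod 71), so λ ≡ 67·60 ≡ 44.
  x = λ² - 21 - 21 = 1936 - 42 ≡ 48; y = λ·(21 - 48) - 29 ≡ 61. → (48, 61)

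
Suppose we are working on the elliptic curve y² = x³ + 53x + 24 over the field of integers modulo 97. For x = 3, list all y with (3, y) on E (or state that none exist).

x³ + 53x + 24 = 210 ≡ 16 (mod 97).
Square roots of 16 mod 97: 4 and 93 (since 4² = 16 ≡ 16).

4, 93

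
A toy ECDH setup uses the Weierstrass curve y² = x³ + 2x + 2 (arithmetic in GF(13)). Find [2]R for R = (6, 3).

(2, 1)

tangent at (6, 3): λ = (3·6² + 2)/(2·3) ≡ 6/6. 6⁻¹ ≡ 11 (mod 13) since 6·11 = 66 ≡ 1, so λ ≡ 6·11 ≡ 1.
  x = λ² - 6 - 6 = 1 - 12 ≡ 2; y = λ·(6 - 2) - 3 ≡ 1. → (2, 1)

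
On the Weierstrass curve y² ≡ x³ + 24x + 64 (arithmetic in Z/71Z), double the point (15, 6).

(66, 23)

tangent at (15, 6): λ = (3·15² + 24)/(2·6) ≡ 60/12. 12⁻¹ ≡ 6 (mod 71), so λ ≡ 60·6 ≡ 5.
  x = λ² - 15 - 15 = 25 - 30 ≡ 66; y = λ·(15 - 66) - 6 ≡ 23. → (66, 23)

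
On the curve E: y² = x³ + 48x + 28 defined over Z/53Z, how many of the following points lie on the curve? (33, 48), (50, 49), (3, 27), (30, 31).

4

(33, 48): 48² ≡ 25, rhs ≡ 25 → on.
(50, 49): 49² ≡ 16, rhs ≡ 16 → on.
(3, 27): 27² ≡ 40, rhs ≡ 40 → on.
(30, 31): 31² ≡ 7, rhs ≡ 7 → on.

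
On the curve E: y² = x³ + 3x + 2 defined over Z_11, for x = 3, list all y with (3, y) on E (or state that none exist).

x³ + 3x + 2 = 38 ≡ 5 (mod 11).
Square roots of 5 mod 11: 4 and 7 (since 4² = 16 ≡ 5).

4, 7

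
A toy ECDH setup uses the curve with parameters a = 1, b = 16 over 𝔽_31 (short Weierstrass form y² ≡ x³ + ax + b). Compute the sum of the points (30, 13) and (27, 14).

(12, 12)

(30, 13) + (27, 14). λ = (14 - 13)/(27 - 30) ≡ 1/28 mod 31. 28⁻¹ ≡ 10 (mod 31) since 28·10 = 280 ≡ 1, so λ ≡ 10.
  x = λ² - 30 - 27 = 100 - 57 ≡ 12; y = λ·(30 - 12) - 13 ≡ 12. → (12, 12)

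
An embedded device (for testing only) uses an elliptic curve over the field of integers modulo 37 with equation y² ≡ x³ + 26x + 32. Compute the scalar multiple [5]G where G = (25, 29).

(10, 21)

Double-and-add on 5 = (101)₂. Start with G = (25, 29) for the leading 1-bit.
double: tangent at (25, 29): λ = (3·25² + 26)/(2·29) ≡ 14/21. 21⁻¹ ≡ 30 (mod 37), so λ ≡ 14·30 ≡ 13.
  x = λ² - 25 - 25 = 169 - 50 ≡ 8; y = λ·(25 - 8) - 29 ≡ 7. → (8, 7)
double: tangent at (8, 7): λ = (3·8² + 26)/(2·7) ≡ 33/14. 14⁻¹ ≡ 8 (mod 37) since 14·8 = 112 ≡ 1, so λ ≡ 33·8 ≡ 5.
  x = λ² - 8 - 8 = 25 - 16 ≡ 9; y = λ·(8 - 9) - 7 ≡ 25. → (9, 25)
add G: (9, 25) + (25, 29). λ = (29 - 25)/(25 - 9) ≡ 4/16 mod 37. 16⁻¹ ≡ 7 (mod 37), so λ ≡ 28.
  x = λ² - 9 - 25 = 784 - 34 ≡ 10; y = λ·(9 - 10) - 25 ≡ 21. → (10, 21)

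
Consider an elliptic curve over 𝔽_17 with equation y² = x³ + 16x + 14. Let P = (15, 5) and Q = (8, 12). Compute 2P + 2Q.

(12, 8)

First 2P:
Repeated addition: build up to 2P.
2P: tangent at (15, 5): λ = (3·15² + 16)/(2·5) ≡ 11/10. 10⁻¹ ≡ 12 (mod 17), so λ ≡ 11·12 ≡ 13.
  x = λ² - 15 - 15 = 169 - 30 ≡ 3; y = λ·(15 - 3) - 5 ≡ 15. → (3, 15)
2P = (3, 15).
Next 2Q:
Repeated addition: build up to 2Q.
2Q: tangent at (8, 12): λ = (3·8² + 16)/(2·12) ≡ 4/7. 7⁻¹ ≡ 5 (mod 17) since 7·5 = 35 ≡ 1, so λ ≡ 4·5 ≡ 3.
  x = λ² - 8 - 8 = 9 - 16 ≡ 10; y = λ·(8 - 10) - 12 ≡ 16. → (10, 16)
2Q = (10, 16).
Finally 2P + 2Q:
(3, 15) + (10, 16). λ = (16 - 15)/(10 - 3) ≡ 1/7 mod 17. 7⁻¹ ≡ 5 (mod 17), so λ ≡ 5.
  x = λ² - 3 - 10 = 25 - 13 ≡ 12; y = λ·(3 - 12) - 15 ≡ 8. → (12, 8)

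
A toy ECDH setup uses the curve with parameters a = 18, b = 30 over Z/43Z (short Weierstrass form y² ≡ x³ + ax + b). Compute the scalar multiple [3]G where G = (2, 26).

Repeated addition: build up to 3G.
2G: tangent at (2, 26): λ = (3·2² + 18)/(2·26) ≡ 30/9. 9⁻¹ ≡ 24 (mod 43), so λ ≡ 30·24 ≡ 32.
  x = λ² - 2 - 2 = 1024 - 4 ≡ 31; y = λ·(2 - 31) - 26 ≡ 35. → (31, 35)
3G: (31, 35) + (2, 26). λ = (26 - 35)/(2 - 31) ≡ 34/14 mod 43. 14⁻¹ ≡ 40 (mod 43) since 14·40 = 560 ≡ 1, so λ ≡ 27.
  x = λ² - 31 - 2 = 729 - 33 ≡ 8; y = λ·(31 - 8) - 35 ≡ 27. → (8, 27)

(8, 27)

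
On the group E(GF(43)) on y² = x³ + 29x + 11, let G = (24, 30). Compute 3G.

Repeated addition: build up to 3G.
2G: tangent at (24, 30): λ = (3·24² + 29)/(2·30) ≡ 37/17. 17⁻¹ ≡ 38 (mod 43) since 17·38 = 646 ≡ 1, so λ ≡ 37·38 ≡ 30.
  x = λ² - 24 - 24 = 900 - 48 ≡ 35; y = λ·(24 - 35) - 30 ≡ 27. → (35, 27)
3G: (35, 27) + (24, 30). λ = (30 - 27)/(24 - 35) ≡ 3/32 mod 43. 32⁻¹ ≡ 39 (mod 43), so λ ≡ 31.
  x = λ² - 35 - 24 = 961 - 59 ≡ 42; y = λ·(35 - 42) - 27 ≡ 14. → (42, 14)

(42, 14)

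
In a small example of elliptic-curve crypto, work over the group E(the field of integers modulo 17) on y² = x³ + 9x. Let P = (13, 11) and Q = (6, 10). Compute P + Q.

(6, 7)

(13, 11) + (6, 10). λ = (10 - 11)/(6 - 13) ≡ 16/10 mod 17. 10⁻¹ ≡ 12 (mod 17), so λ ≡ 5.
  x = λ² - 13 - 6 = 25 - 19 ≡ 6; y = λ·(13 - 6) - 11 ≡ 7. → (6, 7)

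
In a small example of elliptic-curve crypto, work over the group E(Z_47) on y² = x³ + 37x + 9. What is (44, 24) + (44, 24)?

(13, 33)

tangent at (44, 24): λ = (3·44² + 37)/(2·24) ≡ 17/1. 1⁻¹ ≡ 1 (mod 47), so λ ≡ 17·1 ≡ 17.
  x = λ² - 44 - 44 = 289 - 88 ≡ 13; y = λ·(44 - 13) - 24 ≡ 33. → (13, 33)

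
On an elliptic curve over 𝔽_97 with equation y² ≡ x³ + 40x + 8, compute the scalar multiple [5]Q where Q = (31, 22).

(71, 4)

Double-and-add on 5 = (101)₂. Start with Q = (31, 22) for the leading 1-bit.
double: tangent at (31, 22): λ = (3·31² + 40)/(2·22) ≡ 13/44. 44⁻¹ ≡ 86 (mod 97), so λ ≡ 13·86 ≡ 51.
  x = λ² - 31 - 31 = 2601 - 62 ≡ 17; y = λ·(31 - 17) - 22 ≡ 13. → (17, 13)
double: tangent at (17, 13): λ = (3·17² + 40)/(2·13) ≡ 34/26. 26⁻¹ ≡ 56 (mod 97), so λ ≡ 34·56 ≡ 61.
  x = λ² - 17 - 17 = 3721 - 34 ≡ 1; y = λ·(17 - 1) - 13 ≡ 90. → (1, 90)
add Q: (1, 90) + (31, 22). λ = (22 - 90)/(31 - 1) ≡ 29/30 mod 97. 30⁻¹ ≡ 55 (mod 97), so λ ≡ 43.
  x = λ² - 1 - 31 = 1849 - 32 ≡ 71; y = λ·(1 - 71) - 90 ≡ 4. → (71, 4)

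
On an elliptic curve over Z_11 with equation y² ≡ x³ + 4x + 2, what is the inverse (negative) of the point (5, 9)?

(5, 2)

-(5, 9) = (5, -9 mod 11) = (5, 2).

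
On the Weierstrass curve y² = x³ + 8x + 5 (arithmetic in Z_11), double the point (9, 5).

(8, 8)

tangent at (9, 5): λ = (3·9² + 8)/(2·5) ≡ 9/10. 10⁻¹ ≡ 10 (mod 11) since 10·10 = 100 ≡ 1, so λ ≡ 9·10 ≡ 2.
  x = λ² - 9 - 9 = 4 - 18 ≡ 8; y = λ·(9 - 8) - 5 ≡ 8. → (8, 8)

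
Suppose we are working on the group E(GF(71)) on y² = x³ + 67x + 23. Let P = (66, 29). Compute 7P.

(56, 51)

Repeated addition: build up to 7P.
2P: tangent at (66, 29): λ = (3·66² + 67)/(2·29) ≡ 0/58. 58⁻¹ ≡ 60 (mod 71), so λ ≡ 0·60 ≡ 0.
  x = λ² - 66 - 66 = 0 - 132 ≡ 10; y = λ·(66 - 10) - 29 ≡ 42. → (10, 42)
3P: (10, 42) + (66, 29). λ = (29 - 42)/(66 - 10) ≡ 58/56 mod 71. 56⁻¹ ≡ 52 (mod 71), so λ ≡ 34.
  x = λ² - 10 - 66 = 1156 - 76 ≡ 15; y = λ·(10 - 15) - 42 ≡ 1. → (15, 1)
4P: (15, 1) + (66, 29). λ = (29 - 1)/(66 - 15) ≡ 28/51 mod 71. 51⁻¹ ≡ 39 (mod 71), so λ ≡ 27.
  x = λ² - 15 - 66 = 729 - 81 ≡ 9; y = λ·(15 - 9) - 1 ≡ 19. → (9, 19)
5P: (9, 19) + (66, 29). λ = (29 - 19)/(66 - 9) ≡ 10/57 mod 71. 57⁻¹ ≡ 5 (mod 71) since 57·5 = 285 ≡ 1, so λ ≡ 50.
  x = λ² - 9 - 66 = 2500 - 75 ≡ 11; y = λ·(9 - 11) - 19 ≡ 23. → (11, 23)
6P: (11, 23) + (66, 29). λ = (29 - 23)/(66 - 11) ≡ 6/55 mod 71. 55⁻¹ ≡ 31 (mod 71) since 55·31 = 1705 ≡ 1, so λ ≡ 44.
  x = λ² - 11 - 66 = 1936 - 77 ≡ 13; y = λ·(11 - 13) - 23 ≡ 31. → (13, 31)
7P: (13, 31) + (66, 29). λ = (29 - 31)/(66 - 13) ≡ 69/53 mod 71. 53⁻¹ ≡ 67 (mod 71), so λ ≡ 8.
  x = λ² - 13 - 66 = 64 - 79 ≡ 56; y = λ·(13 - 56) - 31 ≡ 51. → (56, 51)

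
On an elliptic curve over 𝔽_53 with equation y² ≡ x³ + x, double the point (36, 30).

tangent at (36, 30): λ = (3·36² + 1)/(2·30) ≡ 20/7. 7⁻¹ ≡ 38 (mod 53) since 7·38 = 266 ≡ 1, so λ ≡ 20·38 ≡ 18.
  x = λ² - 36 - 36 = 324 - 72 ≡ 40; y = λ·(36 - 40) - 30 ≡ 4. → (40, 4)

(40, 4)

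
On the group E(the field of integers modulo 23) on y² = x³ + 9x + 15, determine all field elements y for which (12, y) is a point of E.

none

x³ + 9x + 15 = 1851 ≡ 11 (mod 23).
11 is a non-residue mod 23; no y exists.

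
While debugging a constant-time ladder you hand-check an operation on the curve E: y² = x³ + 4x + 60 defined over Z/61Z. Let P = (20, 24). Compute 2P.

(55, 8)

tangent at (20, 24): λ = (3·20² + 4)/(2·24) ≡ 45/48. 48⁻¹ ≡ 14 (mod 61), so λ ≡ 45·14 ≡ 20.
  x = λ² - 20 - 20 = 400 - 40 ≡ 55; y = λ·(20 - 55) - 24 ≡ 8. → (55, 8)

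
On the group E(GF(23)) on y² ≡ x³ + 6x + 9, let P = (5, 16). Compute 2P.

(2, 11)

tangent at (5, 16): λ = (3·5² + 6)/(2·16) ≡ 12/9. 9⁻¹ ≡ 18 (mod 23) since 9·18 = 162 ≡ 1, so λ ≡ 12·18 ≡ 9.
  x = λ² - 5 - 5 = 81 - 10 ≡ 2; y = λ·(5 - 2) - 16 ≡ 11. → (2, 11)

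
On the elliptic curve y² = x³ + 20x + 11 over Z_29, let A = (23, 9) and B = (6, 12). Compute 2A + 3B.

(10, 14)

First 2A:
Repeated addition: build up to 2A.
2A: tangent at (23, 9): λ = (3·23² + 20)/(2·9) ≡ 12/18. 18⁻¹ ≡ 21 (mod 29) since 18·21 = 378 ≡ 1, so λ ≡ 12·21 ≡ 20.
  x = λ² - 23 - 23 = 400 - 46 ≡ 6; y = λ·(23 - 6) - 9 ≡ 12. → (6, 12)
2A = (6, 12).
Next 3B:
Repeated addition: build up to 3B.
2B: tangent at (6, 12): λ = (3·6² + 20)/(2·12) ≡ 12/24. 24⁻¹ ≡ 23 (mod 29), so λ ≡ 12·23 ≡ 15.
  x = λ² - 6 - 6 = 225 - 12 ≡ 10; y = λ·(6 - 10) - 12 ≡ 15. → (10, 15)
3B: (10, 15) + (6, 12). λ = (12 - 15)/(6 - 10) ≡ 26/25 mod 29. 25⁻¹ ≡ 7 (mod 29), so λ ≡ 8.
  x = λ² - 10 - 6 = 64 - 16 ≡ 19; y = λ·(10 - 19) - 15 ≡ 0. → (19, 0)
3B = (19, 0).
Finally 2A + 3B:
(6, 12) + (19, 0). λ = (0 - 12)/(19 - 6) ≡ 17/13 mod 29. 13⁻¹ ≡ 9 (mod 29), so λ ≡ 8.
  x = λ² - 6 - 19 = 64 - 25 ≡ 10; y = λ·(6 - 10) - 12 ≡ 14. → (10, 14)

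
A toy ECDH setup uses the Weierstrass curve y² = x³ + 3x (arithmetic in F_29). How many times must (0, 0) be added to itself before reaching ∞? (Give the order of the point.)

2P: (0, 0) + (0, 0): same x and y₁ ≡ -y₂, so the sum is ∞.
2P = ∞, so the order is 2.

2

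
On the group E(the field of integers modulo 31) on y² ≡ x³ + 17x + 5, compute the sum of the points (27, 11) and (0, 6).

(23, 15)

(27, 11) + (0, 6). λ = (6 - 11)/(0 - 27) ≡ 26/4 mod 31. 4⁻¹ ≡ 8 (mod 31), so λ ≡ 22.
  x = λ² - 27 - 0 = 484 - 27 ≡ 23; y = λ·(27 - 23) - 11 ≡ 15. → (23, 15)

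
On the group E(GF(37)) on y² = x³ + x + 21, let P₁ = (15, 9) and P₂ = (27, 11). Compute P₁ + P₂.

(15, 9) + (27, 11). λ = (11 - 9)/(27 - 15) ≡ 2/12 mod 37. 12⁻¹ ≡ 34 (mod 37), so λ ≡ 31.
  x = λ² - 15 - 27 = 961 - 42 ≡ 31; y = λ·(15 - 31) - 9 ≡ 13. → (31, 13)

(31, 13)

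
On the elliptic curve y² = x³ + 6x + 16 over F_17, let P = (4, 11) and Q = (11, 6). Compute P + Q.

(4, 11) + (11, 6). λ = (6 - 11)/(11 - 4) ≡ 12/7 mod 17. 7⁻¹ ≡ 5 (mod 17), so λ ≡ 9.
  x = λ² - 4 - 11 = 81 - 15 ≡ 15; y = λ·(4 - 15) - 11 ≡ 9. → (15, 9)

(15, 9)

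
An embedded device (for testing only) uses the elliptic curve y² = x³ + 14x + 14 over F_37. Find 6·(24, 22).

Write Q = (24, 22).
Repeated addition: build up to 6Q.
2Q: tangent at (24, 22): λ = (3·24² + 14)/(2·22) ≡ 3/7. 7⁻¹ ≡ 16 (mod 37) since 7·16 = 112 ≡ 1, so λ ≡ 3·16 ≡ 11.
  x = λ² - 24 - 24 = 121 - 48 ≡ 36; y = λ·(24 - 36) - 22 ≡ 31. → (36, 31)
3Q: (36, 31) + (24, 22). λ = (22 - 31)/(24 - 36) ≡ 28/25 mod 37. 25⁻¹ ≡ 3 (mod 37) since 25·3 = 75 ≡ 1, so λ ≡ 10.
  x = λ² - 36 - 24 = 100 - 60 ≡ 3; y = λ·(36 - 3) - 31 ≡ 3. → (3, 3)
4Q: (3, 3) + (24, 22). λ = (22 - 3)/(24 - 3) ≡ 19/21 mod 37. 21⁻¹ ≡ 30 (mod 37) since 21·30 = 630 ≡ 1, so λ ≡ 15.
  x = λ² - 3 - 24 = 225 - 27 ≡ 13; y = λ·(3 - 13) - 3 ≡ 32. → (13, 32)
5Q: (13, 32) + (24, 22). λ = (22 - 32)/(24 - 13) ≡ 27/11 mod 37. 11⁻¹ ≡ 27 (mod 37), so λ ≡ 26.
  x = λ² - 13 - 24 = 676 - 37 ≡ 10; y = λ·(13 - 10) - 32 ≡ 9. → (10, 9)
6Q: (10, 9) + (24, 22). λ = (22 - 9)/(24 - 10) ≡ 13/14 mod 37. 14⁻¹ ≡ 8 (mod 37), so λ ≡ 30.
  x = λ² - 10 - 24 = 900 - 34 ≡ 15; y = λ·(10 - 15) - 9 ≡ 26. → (15, 26)

(15, 26)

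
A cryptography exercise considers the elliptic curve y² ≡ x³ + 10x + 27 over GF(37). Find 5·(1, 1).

(30, 13)

Write P = (1, 1).
Repeated addition: build up to 5P.
2P: tangent at (1, 1): λ = (3·1² + 10)/(2·1) ≡ 13/2. 2⁻¹ ≡ 19 (mod 37), so λ ≡ 13·19 ≡ 25.
  x = λ² - 1 - 1 = 625 - 2 ≡ 31; y = λ·(1 - 31) - 1 ≡ 26. → (31, 26)
3P: (31, 26) + (1, 1). λ = (1 - 26)/(1 - 31) ≡ 12/7 mod 37. 7⁻¹ ≡ 16 (mod 37), so λ ≡ 7.
  x = λ² - 31 - 1 = 49 - 32 ≡ 17; y = λ·(31 - 17) - 26 ≡ 35. → (17, 35)
4P: (17, 35) + (1, 1). λ = (1 - 35)/(1 - 17) ≡ 3/21 mod 37. 21⁻¹ ≡ 30 (mod 37) since 21·30 = 630 ≡ 1, so λ ≡ 16.
  x = λ² - 17 - 1 = 256 - 18 ≡ 16; y = λ·(17 - 16) - 35 ≡ 18. → (16, 18)
5P: (16, 18) + (1, 1). λ = (1 - 18)/(1 - 16) ≡ 20/22 mod 37. 22⁻¹ ≡ 32 (mod 37) since 22·32 = 704 ≡ 1, so λ ≡ 11.
  x = λ² - 16 - 1 = 121 - 17 ≡ 30; y = λ·(16 - 30) - 18 ≡ 13. → (30, 13)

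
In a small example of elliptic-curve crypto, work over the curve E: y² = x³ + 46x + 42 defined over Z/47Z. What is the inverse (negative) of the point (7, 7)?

(7, 40)

-(7, 7) = (7, -7 mod 47) = (7, 40).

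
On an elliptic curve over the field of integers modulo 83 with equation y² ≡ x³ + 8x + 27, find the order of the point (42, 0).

2P: (42, 0) + (42, 0): same x and y₁ ≡ -y₂, so the sum is 𝒪.
2P = 𝒪, so the order is 2.

2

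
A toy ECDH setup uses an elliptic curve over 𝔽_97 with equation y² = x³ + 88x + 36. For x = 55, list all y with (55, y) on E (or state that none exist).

none

x³ + 88x + 36 = 171251 ≡ 46 (mod 97).
46 is a non-residue mod 97; no y exists.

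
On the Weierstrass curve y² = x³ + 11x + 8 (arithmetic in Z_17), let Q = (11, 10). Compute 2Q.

tangent at (11, 10): λ = (3·11² + 11)/(2·10) ≡ 0/3. 3⁻¹ ≡ 6 (mod 17) since 3·6 = 18 ≡ 1, so λ ≡ 0·6 ≡ 0.
  x = λ² - 11 - 11 = 0 - 22 ≡ 12; y = λ·(11 - 12) - 10 ≡ 7. → (12, 7)

(12, 7)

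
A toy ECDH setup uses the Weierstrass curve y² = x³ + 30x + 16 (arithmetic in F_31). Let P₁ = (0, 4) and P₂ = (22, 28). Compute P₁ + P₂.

(0, 4) + (22, 28). λ = (28 - 4)/(22 - 0) ≡ 24/22 mod 31. 22⁻¹ ≡ 24 (mod 31), so λ ≡ 18.
  x = λ² - 0 - 22 = 324 - 22 ≡ 23; y = λ·(0 - 23) - 4 ≡ 16. → (23, 16)

(23, 16)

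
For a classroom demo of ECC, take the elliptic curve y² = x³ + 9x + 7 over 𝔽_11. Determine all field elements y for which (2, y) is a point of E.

0

x³ + 9x + 7 = 33 ≡ 0 (mod 11).
Only y = 0 satisfies y² ≡ 0.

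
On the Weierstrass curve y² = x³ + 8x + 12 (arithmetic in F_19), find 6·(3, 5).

Write P = (3, 5).
Double-and-add on 6 = (110)₂. Start with P = (3, 5) for the leading 1-bit.
double: tangent at (3, 5): λ = (3·3² + 8)/(2·5) ≡ 16/10. 10⁻¹ ≡ 2 (mod 19), so λ ≡ 16·2 ≡ 13.
  x = λ² - 3 - 3 = 169 - 6 ≡ 11; y = λ·(3 - 11) - 5 ≡ 5. → (11, 5)
add P: (11, 5) + (3, 5). λ = (5 - 5)/(3 - 11) ≡ 0/11 mod 19. 11⁻¹ ≡ 7 (mod 19), so λ ≡ 0.
  x = λ² - 11 - 3 = 0 - 14 ≡ 5; y = λ·(11 - 5) - 5 ≡ 14. → (5, 14)
double: tangent at (5, 14): λ = (3·5² + 8)/(2·14) ≡ 7/9. 9⁻¹ ≡ 17 (mod 19) since 9·17 = 153 ≡ 1, so λ ≡ 7·17 ≡ 5.
  x = λ² - 5 - 5 = 25 - 10 ≡ 15; y = λ·(5 - 15) - 14 ≡ 12. → (15, 12)

(15, 12)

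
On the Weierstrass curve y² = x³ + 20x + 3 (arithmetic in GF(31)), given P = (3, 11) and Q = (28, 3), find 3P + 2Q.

First 3P:
Repeated addition: build up to 3P.
2P: tangent at (3, 11): λ = (3·3² + 20)/(2·11) ≡ 16/22. 22⁻¹ ≡ 24 (mod 31), so λ ≡ 16·24 ≡ 12.
  x = λ² - 3 - 3 = 144 - 6 ≡ 14; y = λ·(3 - 14) - 11 ≡ 12. → (14, 12)
3P: (14, 12) + (3, 11). λ = (11 - 12)/(3 - 14) ≡ 30/20 mod 31. 20⁻¹ ≡ 14 (mod 31), so λ ≡ 17.
  x = λ² - 14 - 3 = 289 - 17 ≡ 24; y = λ·(14 - 24) - 12 ≡ 4. → (24, 4)
3P = (24, 4).
Next 2Q:
Repeated addition: build up to 2Q.
2Q: tangent at (28, 3): λ = (3·28² + 20)/(2·3) ≡ 16/6. 6⁻¹ ≡ 26 (mod 31), so λ ≡ 16·26 ≡ 13.
  x = λ² - 28 - 28 = 169 - 56 ≡ 20; y = λ·(28 - 20) - 3 ≡ 8. → (20, 8)
2Q = (20, 8).
Finally 3P + 2Q:
(24, 4) + (20, 8). λ = (8 - 4)/(20 - 24) ≡ 4/27 mod 31. 27⁻¹ ≡ 23 (mod 31), so λ ≡ 30.
  x = λ² - 24 - 20 = 900 - 44 ≡ 19; y = λ·(24 - 19) - 4 ≡ 22. → (19, 22)

(19, 22)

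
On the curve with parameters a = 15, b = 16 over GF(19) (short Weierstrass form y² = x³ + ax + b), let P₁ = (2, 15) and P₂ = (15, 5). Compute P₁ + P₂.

(2, 15) + (15, 5). λ = (5 - 15)/(15 - 2) ≡ 9/13 mod 19. 13⁻¹ ≡ 3 (mod 19) since 13·3 = 39 ≡ 1, so λ ≡ 8.
  x = λ² - 2 - 15 = 64 - 17 ≡ 9; y = λ·(2 - 9) - 15 ≡ 5. → (9, 5)

(9, 5)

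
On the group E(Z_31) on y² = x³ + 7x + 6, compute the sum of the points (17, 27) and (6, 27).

(17, 27) + (6, 27). λ = (27 - 27)/(6 - 17) ≡ 0/20 mod 31. 20⁻¹ ≡ 14 (mod 31), so λ ≡ 0.
  x = λ² - 17 - 6 = 0 - 23 ≡ 8; y = λ·(17 - 8) - 27 ≡ 4. → (8, 4)

(8, 4)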